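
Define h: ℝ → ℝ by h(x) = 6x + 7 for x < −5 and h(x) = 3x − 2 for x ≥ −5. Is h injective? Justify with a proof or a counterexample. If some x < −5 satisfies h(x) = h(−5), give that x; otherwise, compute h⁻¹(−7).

Both pieces are strictly increasing (slopes 6 and 3), so each is injective on its own interval.
The left piece maps (−∞, −5) onto (−∞, −23); the right piece maps [−5, ∞) onto [−17, ∞).
These images are disjoint, so no value is attained by both pieces. Hence h is injective.
Because the two images are disjoint, no x < −5 has h(x) = h(−5), so we compute h⁻¹(−7): −7 lies in [−17, ∞), so solve 3x − 2 = −7: x = (−7 + 2)/3 = −5/3.

-5/3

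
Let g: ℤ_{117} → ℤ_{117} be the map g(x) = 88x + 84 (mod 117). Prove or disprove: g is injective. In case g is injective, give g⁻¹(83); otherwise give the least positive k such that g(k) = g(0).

Recall that g is injective when g(x_1) = g(x_2) forces x_1 = x_2.
If g(x_1) = g(x_2), then 88x_1 ≡ 88x_2 (mod 117). Because gcd(88, 117) = 1, we may cancel 88 to get x_1 ≡ x_2 (mod 117).
Therefore g is injective.
We now compute 88⁻¹ mod 117 explicitly. Euclid's algorithm: 117 = 1·88 + 29, 88 = 3·29 + 1; back-substituting gives 1 = 4·88 − 3·117, so 88⁻¹ ≡ 4 (mod 117).
Since g is injective, we find g⁻¹(83): we need 88x ≡ 83 − 84 ≡ 116 (mod 117). Using 88⁻¹ = 4: x ≡ 4·116 = 464 = 3·117 + 113, so x = 113.
Check: g(113) = 88·113 + 84 = 10028 = 85·117 + 83 ≡ 83 (mod 117).

113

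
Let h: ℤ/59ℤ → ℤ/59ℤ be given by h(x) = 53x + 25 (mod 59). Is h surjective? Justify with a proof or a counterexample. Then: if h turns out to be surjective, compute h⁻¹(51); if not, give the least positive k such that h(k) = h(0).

35

Since gcd(53, 59) = 1, 53 is invertible modulo 59. Euclid's algorithm: 59 = 1·53 + 6, 53 = 8·6 + 5, 6 = 1·5 + 1; back-substituting gives 1 = 49·53 − 44·59, so 53⁻¹ ≡ 49 (mod 59).
For any y ∈ ℤ/59ℤ, x = 49(y − 25) mod 59 satisfies h(x) = 53·49(y − 25) + 25 ≡ y (since 53·49 ≡ 1 mod 59). So every y has a preimage.
Hence h is surjective.
Since h is surjective, we compute h⁻¹(51): solve 53x + 25 ≡ 51 (mod 59), i.e. 53x ≡ 26 (mod 59).
Multiplying by 53⁻¹ = 49 gives x ≡ 49·26 = 1274 = 21·59 + 35 ≡ 35 (mod 59).
Check: h(35) = 53·35 + 25 = 1880 = 31·59 + 51 ≡ 51 (mod 59).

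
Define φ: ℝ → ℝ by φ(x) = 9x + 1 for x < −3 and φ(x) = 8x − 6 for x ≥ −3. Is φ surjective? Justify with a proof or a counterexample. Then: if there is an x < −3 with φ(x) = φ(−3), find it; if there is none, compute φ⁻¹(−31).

Both pieces are strictly increasing (slopes 9 and 8), so each is injective on its own interval.
The left piece maps (−∞, −3) onto (−∞, −26); the right piece maps [−3, ∞) onto [−30, ∞).
The union (−∞, −26) ∪ [−30, ∞) covers ℝ, so φ is surjective.
For the follow-up: the images overlap, so an x < −3 with φ(x) = φ(−3) exists. φ(−3) = −30; solving 9x + 1 = −30 for x < −3 gives x = (−30 − 1)/9 = −31/9.

-31/9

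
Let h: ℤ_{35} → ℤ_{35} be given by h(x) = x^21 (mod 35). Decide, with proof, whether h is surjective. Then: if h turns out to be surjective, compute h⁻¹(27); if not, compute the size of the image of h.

15

h(4): Repeated squaring mod 35: 4^1 ≡ 4, 4^2 ≡ 4² = 16, 4^4 ≡ 16² = 256 ≡ 11, 4^8 ≡ 11² = 121 ≡ 16, 4^16 ≡ 16² = 256 ≡ 11. Since 21 = 16 + 4 + 1, 4^21 ≡ 11·11·4: 11·11 = 121 ≡ 16, then 16·4 = 64 ≡ 29. So 4^21 ≡ 29 (mod 35).
h(9): Repeated squaring mod 35: 9^1 ≡ 9, 9^2 ≡ 9² = 81 ≡ 11, 9^4 ≡ 11² = 121 ≡ 16, 9^8 ≡ 16² = 256 ≡ 11, 9^16 ≡ 11² = 121 ≡ 16. Since 21 = 16 + 4 + 1, 9^21 ≡ 16·16·9: 16·16 = 256 ≡ 11, then 11·9 = 99 ≡ 29. So 9^21 ≡ 29 (mod 35).
So h(4) = h(9) = 29 while 4 ≠ 9, therefore h is not injective.
A non-injective map from the 35-element set ℤ_{35} to itself takes at most 34 distinct values, so it cannot be surjective. Hence h is not surjective.
Since h is not surjective, we determine |image(h)|. Computing x^21 mod 35 for each x (by repeated squaring, reducing mod 35 at every step), the values h(0), h(1), …, h(34) are: 0, 1, 22, 13, 29, 20, 6, 7, 8, 29, 20, 1, 27, 13, 14, 15, 1, 27, 8, 34, 20, 21, 22, 8, 34, 15, 6, 27, 28, 29, 15, 6, 22, 13, 34.
The distinct values are {0, 1, 6, 7, 8, 13, 14, 15, 20, 21, 22, 27, 28, 29, 34}; there are 15 of them.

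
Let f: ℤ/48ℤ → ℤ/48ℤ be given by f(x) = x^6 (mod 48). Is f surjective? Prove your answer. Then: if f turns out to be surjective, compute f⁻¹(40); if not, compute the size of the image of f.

6

f(2): Repeated squaring mod 48: 2^1 ≡ 2, 2^2 ≡ 2² = 4, 2^4 ≡ 4² = 16. Since 6 = 4 + 2, 2^6 ≡ 16·4: 16·4 = 64 ≡ 16. So 2^6 ≡ 16 (mod 48).
f(4): Repeated squaring mod 48: 4^1 ≡ 4, 4^2 ≡ 4² = 16, 4^4 ≡ 16² = 256 ≡ 16. Since 6 = 4 + 2, 4^6 ≡ 16·16: 16·16 = 256 ≡ 16. So 4^6 ≡ 16 (mod 48).
So f(2) = f(4) = 16 while 2 ≠ 4, thus f is not injective.
A non-injective map from the 48-element set ℤ/48ℤ to itself takes at most 47 distinct values, so it cannot be surjective. Hence f is not surjective.
Since f is not surjective, we determine |image(f)|. Computing x^6 mod 48 for each x (by repeated squaring, reducing mod 48 at every step), the values f(0), f(1), …, f(47) are: 0, 1, 16, 9, 16, 25, 0, 1, 16, 33, 16, 25, 0, 25, 16, 33, 16, 1, 0, 25, 16, 9, 16, 1, 0, 1, 16, 9, 16, 25, 0, 1, 16, 33, 16, 25, 0, 25, 16, 33, 16, 1, 0, 25, 16, 9, 16, 1.
The distinct values are {0, 1, 9, 16, 25, 33}; there are 6 of them.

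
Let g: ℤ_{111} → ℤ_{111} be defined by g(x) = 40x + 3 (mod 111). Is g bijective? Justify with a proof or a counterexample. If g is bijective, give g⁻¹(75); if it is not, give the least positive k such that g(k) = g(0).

Recall that g is injective when g(a) = g(b) forces a = b.
Suppose g(a) = g(b) in ℤ_{111}. Then 40a + 3 ≡ 40b + 3 (mod 111), thus 40(a − b) ≡ 0 (mod 111).
Since gcd(40, 111) = 1, 40 is invertible modulo 111, so a − b ≡ 0 (mod 111), i.e. a = b.
We now compute 40⁻¹ mod 111 explicitly. Euclid's algorithm: 111 = 2·40 + 31, 40 = 1·31 + 9, 31 = 3·9 + 4, 9 = 2·4 + 1; back-substituting gives 1 = 25·40 − 9·111, so 40⁻¹ ≡ 25 (mod 111).
For any y ∈ ℤ_{111}, x = 25(y − 3) mod 111 satisfies g(x) = 40·25(y − 3) + 3 ≡ y (since 40·25 ≡ 1 mod 111). So every y has a preimage.
Thus g is bijective.
Since g is bijective, we find g⁻¹(75): we need 40x ≡ 75 − 3 ≡ 72 (mod 111). Using 40⁻¹ = 25: x ≡ 25·72 = 1800 = 16·111 + 24, so x = 24.
Check: g(24) = 40·24 + 3 = 963 = 8·111 + 75 ≡ 75 (mod 111).

24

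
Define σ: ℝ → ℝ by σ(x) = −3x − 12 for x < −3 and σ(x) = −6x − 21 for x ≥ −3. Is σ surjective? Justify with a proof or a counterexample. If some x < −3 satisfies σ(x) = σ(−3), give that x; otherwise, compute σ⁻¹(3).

-5

Both pieces are strictly decreasing (slopes −3 and −6), so each is injective on its own interval.
The left piece maps (−∞, −3) onto (−3, ∞); the right piece maps [−3, ∞) onto (−∞, −3].
These images together cover ℝ, so σ is surjective.
Because the two images are disjoint, no x < −3 has σ(x) = σ(−3), so we compute σ⁻¹(3): 3 lies in (−3, ∞), so solve −3x − 12 = 3: x = (3 + 12)/(−3) = −5.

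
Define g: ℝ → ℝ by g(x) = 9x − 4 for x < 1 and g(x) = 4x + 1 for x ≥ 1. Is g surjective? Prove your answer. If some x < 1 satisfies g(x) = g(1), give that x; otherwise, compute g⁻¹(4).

8/9

Both pieces are strictly increasing (slopes 9 and 4), so each is injective on its own interval.
The left piece maps (−∞, 1) onto (−∞, 5); the right piece maps [1, ∞) onto [5, ∞).
These images together cover ℝ, so g is surjective.
Because the two images are disjoint, no x < 1 has g(x) = g(1), so we compute g⁻¹(4): 4 lies in (−∞, 5), so solve 9x − 4 = 4: x = (4 + 4)/9 = 8/9.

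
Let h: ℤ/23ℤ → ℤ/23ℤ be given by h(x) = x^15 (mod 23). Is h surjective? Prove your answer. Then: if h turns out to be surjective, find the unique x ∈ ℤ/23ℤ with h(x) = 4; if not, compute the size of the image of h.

18

Since 23 is prime, the nonzero elements of ℤ/23ℤ form a cyclic group of order 22.
As gcd(15, 22) = 1, raising to the 15th power is a bijection on this group: if s^15 ≡ t^15 then (st^{−1})^15 = 1, and the only element of order dividing gcd(15, 22) = 1 is 1, so s = t.
With h(0) = 0 this makes h injective on all of ℤ/23ℤ, hence bijective (finite equal-size domain and codomain). In particular h is surjective.
Since h is surjective, we find the preimage of 4. The inverse of x ↦ x^15 on (ℤ/23ℤ)^× is x ↦ x^3, because 15·3 = 45 = 2·22 + 1 ≡ 1 (mod 22) and x^{22} = 1 for x ≠ 0 (Fermat). So h⁻¹(4) = 4^3 mod 23.
Repeated squaring mod 23: 4^1 ≡ 4, 4^2 ≡ 4² = 16. Since 3 = 2 + 1, 4^3 ≡ 16·4: 16·4 = 64 ≡ 18. So 4^3 ≡ 18 (mod 23).
Hence h⁻¹(4) = 18.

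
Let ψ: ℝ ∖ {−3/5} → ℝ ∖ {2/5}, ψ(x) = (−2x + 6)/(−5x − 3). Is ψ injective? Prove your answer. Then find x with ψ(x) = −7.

Suppose ψ(s) = ψ(t). Cross-multiplying: (−2s + 6)(−5t − 3) = (−2t + 6)(−5s − 3).
Expanding both sides and cancelling the symmetric terms leaves 36·(s − t) = 0. Since 36 ≠ 0, s = t. Therefore ψ is injective.
Solving ψ(x) = −7: cross-multiplying gives −2x + 6 = −7(−5x − 3), which rearranges to −37x = 15, so x = −15/37.

-15/37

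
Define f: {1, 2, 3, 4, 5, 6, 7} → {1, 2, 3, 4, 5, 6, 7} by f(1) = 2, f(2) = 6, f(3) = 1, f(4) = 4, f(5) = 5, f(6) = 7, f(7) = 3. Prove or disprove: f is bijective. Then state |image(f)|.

7

The values 2, 6, 1, 4, 5, 7, 3 are a permutation of {1, 2, 3, 4, 5, 6, 7}: each element appears exactly once.
So f is injective and surjective, hence bijective.
The image of f is {1, 2, 3, 4, 5, 6, 7}, which has 7 elements.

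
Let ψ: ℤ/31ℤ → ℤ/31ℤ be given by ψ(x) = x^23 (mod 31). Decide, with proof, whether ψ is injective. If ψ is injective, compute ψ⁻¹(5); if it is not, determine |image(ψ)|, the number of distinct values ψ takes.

25

Since 31 is prime, the nonzero elements of ℤ/31ℤ form a cyclic group of order 30.
As gcd(23, 30) = 1, raising to the 23rd power is a bijection on this group: if x_1^23 ≡ x_2^23 then (x_1x_2^{−1})^23 = 1, and the only element of order dividing gcd(23, 30) = 1 is 1, so x_1 = x_2.
With ψ(0) = 0 this makes ψ injective on all of ℤ/31ℤ, hence bijective (finite equal-size domain and codomain). In particular ψ is injective.
Since ψ is injective, we find the preimage of 5. The inverse of x ↦ x^23 on (ℤ/31ℤ)^× is x ↦ x^17, because 23·17 = 391 = 13·30 + 1 ≡ 1 (mod 30) and x^{30} = 1 for x ≠ 0 (Fermat). So ψ⁻¹(5) = 5^17 mod 31.
Repeated squaring mod 31: 5^1 ≡ 5, 5^2 ≡ 5² = 25, 5^4 ≡ 25² = 625 ≡ 5, 5^8 ≡ 5² = 25, 5^16 ≡ 25² = 625 ≡ 5. Since 17 = 16 + 1, 5^17 ≡ 5·5: 5·5 = 25. So 5^17 ≡ 25 (mod 31).
Hence ψ⁻¹(5) = 25.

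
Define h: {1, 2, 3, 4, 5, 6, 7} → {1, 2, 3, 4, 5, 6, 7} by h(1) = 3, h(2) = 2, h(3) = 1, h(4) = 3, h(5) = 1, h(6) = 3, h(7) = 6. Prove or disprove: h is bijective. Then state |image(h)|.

4

h(1) = 3 = h(4) with 1 ≠ 4, so h is not injective, hence not bijective.
The image of h is {1, 2, 3, 6}, which has 4 elements.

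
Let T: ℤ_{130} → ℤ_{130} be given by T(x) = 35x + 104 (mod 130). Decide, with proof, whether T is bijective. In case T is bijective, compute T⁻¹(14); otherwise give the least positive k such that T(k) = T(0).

We have gcd(35, 130) = 5 > 1. Taking u = 0 and v = 26: T(0) = 104 and T(26) = 35·26 + 104 = 1014 ≡ 104 (mod 130).
So T(0) = T(26) while 0 ≠ 26, therefore T is not injective, hence not bijective.
Since T is not bijective, we find the least positive k with T(k) = T(0): this means 35k ≡ 0 (mod 130), i.e. 130 ∣ 35k. Since gcd(35, 130) = 5, dividing through by 5 this holds exactly when 26 ∣ 7k, and as gcd(7, 26) = 1, exactly when 26 ∣ k.
The smallest positive such k is 26.

26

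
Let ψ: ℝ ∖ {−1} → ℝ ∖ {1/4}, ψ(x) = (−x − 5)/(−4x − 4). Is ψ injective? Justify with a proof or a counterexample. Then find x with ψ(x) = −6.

Suppose ψ(x_1) = ψ(x_2). Cross-multiplying: (−x_1 − 5)(−4x_2 − 4) = (−x_2 − 5)(−4x_1 − 4).
Expanding both sides and cancelling the symmetric terms leaves −16·(x_1 − x_2) = 0. Since −16 ≠ 0, x_1 = x_2. Hence ψ is injective.
Solving ψ(x) = −6: cross-multiplying gives −x − 5 = −6(−4x − 4), which rearranges to −25x = 29, so x = −29/25.

-29/25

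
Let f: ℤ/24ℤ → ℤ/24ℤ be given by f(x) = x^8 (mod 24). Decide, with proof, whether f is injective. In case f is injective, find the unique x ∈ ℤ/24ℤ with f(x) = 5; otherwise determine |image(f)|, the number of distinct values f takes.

4

f(2): Repeated squaring mod 24: 2^1 ≡ 2, 2^2 ≡ 2² = 4, 2^4 ≡ 4² = 16, 2^8 ≡ 16² = 256 ≡ 16. So 2^8 ≡ 16 (mod 24).
f(4): Repeated squaring mod 24: 4^1 ≡ 4, 4^2 ≡ 4² = 16, 4^4 ≡ 16² = 256 ≡ 16, 4^8 ≡ 16² = 256 ≡ 16. So 4^8 ≡ 16 (mod 24).
So f(2) = f(4) = 16 while 2 ≠ 4, hence f is not injective.
Since f is not injective, we determine |image(f)|. Computing x^8 mod 24 for each x (by repeated squaring, reducing mod 24 at every step), the values f(0), f(1), …, f(23) are: 0, 1, 16, 9, 16, 1, 0, 1, 16, 9, 16, 1, 0, 1, 16, 9, 16, 1, 0, 1, 16, 9, 16, 1.
The distinct values are {0, 1, 9, 16}; there are 4 of them.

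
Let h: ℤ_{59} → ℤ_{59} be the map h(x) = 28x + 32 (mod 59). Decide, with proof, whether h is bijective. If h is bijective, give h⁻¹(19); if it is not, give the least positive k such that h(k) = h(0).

48

Suppose h(a) = h(b) in ℤ_{59}. Then 28a + 32 ≡ 28b + 32 (mod 59), thus 28(a − b) ≡ 0 (mod 59).
Since gcd(28, 59) = 1, 28 is invertible modulo 59, therefore a − b ≡ 0 (mod 59), i.e. a = b.
We now compute 28⁻¹ mod 59 explicitly. Euclid's algorithm: 59 = 2·28 + 3, 28 = 9·3 + 1; back-substituting gives 1 = 19·28 − 9·59, so 28⁻¹ ≡ 19 (mod 59).
Then y ↦ 19(y − 32) is a two-sided inverse to h, so every y ∈ ℤ_{59} has a preimage.
So h is bijective.
Since h is bijective, we find h⁻¹(19): we need 28x ≡ 19 − 32 ≡ 46 (mod 59). Using 28⁻¹ = 19: x ≡ 19·46 = 874 = 14·59 + 48, so x = 48.
Check: h(48) = 28·48 + 32 = 1376 = 23·59 + 19 ≡ 19 (mod 59).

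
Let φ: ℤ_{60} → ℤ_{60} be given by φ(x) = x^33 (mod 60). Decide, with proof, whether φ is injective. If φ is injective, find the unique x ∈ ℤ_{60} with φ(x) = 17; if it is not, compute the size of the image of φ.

φ(0) = 0^33 = 0.
φ(30): Repeated squaring mod 60: 30^1 ≡ 30, 30^2 ≡ 30² = 900 ≡ 0, 30^4 ≡ 0² = 0, 30^8 ≡ 0² = 0, 30^16 ≡ 0² = 0, 30^32 ≡ 0² = 0. Since 33 = 32 + 1, 30^33 ≡ 0·30: 0·30 = 0. So 30^33 ≡ 0 (mod 60).
So φ(0) = φ(30) = 0 while 0 ≠ 30, so φ is not injective.
Since φ is not injective, we determine |image(φ)|. Computing x^33 mod 60 for each x (by repeated squaring, reducing mod 60 at every step), the values φ(0), φ(1), …, φ(59) are: 0, 1, 32, 3, 4, 5, 36, 7, 8, 9, 40, 11, 12, 13, 44, 15, 16, 17, 48, 19, 20, 21, 52, 23, 24, 25, 56, 27, 28, 29, 0, 31, 32, 33, 4, 35, 36, 37, 8, 39, 40, 41, 12, 43, 44, 45, 16, 47, 48, 49, 20, 51, 52, 53, 24, 55, 56, 57, 28, 59.
The distinct values are {0, 1, 3, 4, 5, 7, 8, 9, 11, 12, 13, 15, 16, 17, 19, 20, 21, 23, 24, 25, 27, 28, 29, 31, 32, 33, 35, 36, 37, 39, 40, 41, 43, 44, 45, 47, 48, 49, 51, 52, 53, 55, 56, 57, 59}; there are 45 of them.

45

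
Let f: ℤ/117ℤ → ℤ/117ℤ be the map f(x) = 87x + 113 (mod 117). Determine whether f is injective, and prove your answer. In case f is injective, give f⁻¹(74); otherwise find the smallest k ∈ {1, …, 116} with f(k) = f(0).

39

We have gcd(87, 117) = 3 > 1. Taking u = 0 and v = 39: f(0) = 113 and f(39) = 87·39 + 113 = 3506 ≡ 113 (mod 117).
So f(0) = f(39) while 0 ≠ 39, hence f is not injective.
Since f is not injective, we find the least positive k with f(k) = f(0): this means 87k ≡ 0 (mod 117), i.e. 117 ∣ 87k. Since gcd(87, 117) = 3, dividing through by 3 this holds exactly when 39 ∣ 29k, and as gcd(29, 39) = 1, exactly when 39 ∣ k.
The smallest positive such k is 39.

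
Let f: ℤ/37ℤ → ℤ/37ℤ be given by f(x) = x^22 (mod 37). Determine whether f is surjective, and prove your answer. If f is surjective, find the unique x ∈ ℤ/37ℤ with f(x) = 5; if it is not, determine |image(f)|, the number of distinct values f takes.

f(18): Repeated squaring mod 37: 18^1 ≡ 18, 18^2 ≡ 18² = 324 ≡ 28, 18^4 ≡ 28² = 784 ≡ 7, 18^8 ≡ 7² = 49 ≡ 12, 18^16 ≡ 12² = 144 ≡ 33. Since 22 = 16 + 4 + 2, 18^22 ≡ 33·7·28: 33·7 = 231 ≡ 9, then 9·28 = 252 ≡ 30. So 18^22 ≡ 30 (mod 37).
f(19): Repeated squaring mod 37: 19^1 ≡ 19, 19^2 ≡ 19² = 361 ≡ 28, 19^4 ≡ 28² = 784 ≡ 7, 19^8 ≡ 7² = 49 ≡ 12, 19^16 ≡ 12² = 144 ≡ 33. Since 22 = 16 + 4 + 2, 19^22 ≡ 33·7·28: 33·7 = 231 ≡ 9, then 9·28 = 252 ≡ 30. So 19^22 ≡ 30 (mod 37).
So f(18) = f(19) = 30 while 18 ≠ 19, thus f is not injective.
A non-injective map from the 37-element set ℤ/37ℤ to itself takes at most 36 distinct values, so it cannot be surjective. Thus f is not surjective.
Since f is not surjective, we determine |image(f)|. Computing x^22 mod 37 for each x (by repeated squaring, reducing mod 37 at every step), the values f(0), f(1), …, f(36) are: 0, 1, 21, 7, 34, 4, 36, 33, 11, 12, 10, 26, 16, 3, 27, 28, 9, 25, 30, 30, 25, 9, 28, 27, 3, 16, 26, 10, 12, 11, 33, 36, 4, 34, 7, 21, 1.
The distinct values are {0, 1, 3, 4, 7, 9, 10, 11, 12, 16, 21, 25, 26, 27, 28, 30, 33, 34, 36}; there are 19 of them.

19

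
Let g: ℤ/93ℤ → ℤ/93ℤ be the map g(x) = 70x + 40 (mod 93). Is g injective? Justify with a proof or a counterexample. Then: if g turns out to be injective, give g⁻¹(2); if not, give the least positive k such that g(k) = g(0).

Recall: g is injective when g(u) = g(v) forces u = v.
If g(u) = g(v), then 70u ≡ 70v (mod 93). Because gcd(70, 93) = 1, we may cancel 70 to get u ≡ v (mod 93).
Hence g is injective.
We now compute 70⁻¹ mod 93 explicitly. Euclid's algorithm: 93 = 1·70 + 23, 70 = 3·23 + 1; back-substituting gives 1 = 4·70 − 3·93, so 70⁻¹ ≡ 4 (mod 93).
Since g is injective, we find g⁻¹(2): we need 70x ≡ 2 − 40 ≡ 55 (mod 93). Using 70⁻¹ = 4: x ≡ 4·55 = 220 = 2·93 + 34, so x = 34.
Check: g(34) = 70·34 + 40 = 2420 = 26·93 + 2 ≡ 2 (mod 93).

34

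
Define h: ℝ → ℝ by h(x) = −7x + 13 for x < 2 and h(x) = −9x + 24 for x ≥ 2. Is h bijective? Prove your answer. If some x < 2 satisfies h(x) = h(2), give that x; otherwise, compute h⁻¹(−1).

1

Both pieces are strictly decreasing (slopes −7 and −9), so each is injective on its own interval.
The left piece maps (−∞, 2) onto (−1, ∞); the right piece maps [2, ∞) onto (−∞, 6].
These images overlap. In particular h(2) = 6 (right piece), and solving −7x + 13 = 6 on the left piece gives x = 1 < 2.
So h(1) = h(2) with 1 ≠ 2, and h is not injective, hence not bijective. This x = 1 is the requested value below 2.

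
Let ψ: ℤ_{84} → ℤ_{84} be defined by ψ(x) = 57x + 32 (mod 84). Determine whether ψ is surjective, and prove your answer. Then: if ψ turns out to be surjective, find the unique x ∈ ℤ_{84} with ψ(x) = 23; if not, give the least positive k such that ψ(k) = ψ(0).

By definition, surjectivity means every element of the codomain has a preimage under ψ.
Since gcd(57, 84) = 3, we have 57x ≡ 0 (mod 3) for all x, so ψ(x) ≡ 2 (mod 3).
But 0 ≢ 2 (mod 3), so 0 ∈ ℤ_{84} has no preimage. Hence ψ is not surjective.
Since ψ is not surjective, we find the least positive k with ψ(k) = ψ(0): this means 57k ≡ 0 (mod 84), i.e. 84 ∣ 57k. Since gcd(57, 84) = 3, dividing through by 3 this holds exactly when 28 ∣ 19k, and as gcd(19, 28) = 1, exactly when 28 ∣ k.
The smallest positive such k is 28.

28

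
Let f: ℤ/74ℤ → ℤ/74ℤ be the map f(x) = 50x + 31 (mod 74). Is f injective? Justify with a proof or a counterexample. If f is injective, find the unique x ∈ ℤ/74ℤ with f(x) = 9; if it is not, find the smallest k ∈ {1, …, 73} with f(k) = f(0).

By definition, f is injective when f(x_1) = f(x_2) forces x_1 = x_2.
We have gcd(50, 74) = 2 > 1. Taking x_1 = 0 and x_2 = 37: f(0) = 31 and f(37) = 50·37 + 31 = 1881 ≡ 31 (mod 74).
So f(0) = f(37) while 0 ≠ 37, thus f is not injective.
Since f is not injective, we find the least positive k with f(k) = f(0): this means 50k ≡ 0 (mod 74), i.e. 74 ∣ 50k. Since gcd(50, 74) = 2, dividing through by 2 this holds exactly when 37 ∣ 25k, and as gcd(25, 37) = 1, exactly when 37 ∣ k.
The smallest positive such k is 37.

37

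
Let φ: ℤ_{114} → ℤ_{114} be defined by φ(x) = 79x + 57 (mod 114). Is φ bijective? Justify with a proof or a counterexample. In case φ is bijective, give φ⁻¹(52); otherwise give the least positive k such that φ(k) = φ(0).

Recall that φ is injective when φ(x_1) = φ(x_2) forces x_1 = x_2.
Suppose φ(x_1) = φ(x_2) in ℤ_{114}. Then 79x_1 + 57 ≡ 79x_2 + 57 (mod 114), hence 79(x_1 − x_2) ≡ 0 (mod 114).
Since gcd(79, 114) = 1, 79 is invertible modulo 114, hence x_1 − x_2 ≡ 0 (mod 114), i.e. x_1 = x_2.
We now compute 79⁻¹ mod 114 explicitly. Euclid's algorithm: 114 = 1·79 + 35, 79 = 2·35 + 9, 35 = 3·9 + 8, 9 = 1·8 + 1; back-substituting gives 1 = 13·79 − 9·114, so 79⁻¹ ≡ 13 (mod 114).
For any y ∈ ℤ_{114}, x = 13(y − 57) mod 114 satisfies φ(x) = 79·13(y − 57) + 57 ≡ y (since 79·13 ≡ 1 mod 114). So every y has a preimage.
Hence φ is bijective.
Since φ is bijective, we compute φ⁻¹(52): solve 79x + 57 ≡ 52 (mod 114), i.e. 79x ≡ 109 (mod 114).
Multiplying by 79⁻¹ = 13 gives x ≡ 13·109 = 1417 = 12·114 + 49 ≡ 49 (mod 114).
Check: φ(49) = 79·49 + 57 = 3928 = 34·114 + 52 ≡ 52 (mod 114).

49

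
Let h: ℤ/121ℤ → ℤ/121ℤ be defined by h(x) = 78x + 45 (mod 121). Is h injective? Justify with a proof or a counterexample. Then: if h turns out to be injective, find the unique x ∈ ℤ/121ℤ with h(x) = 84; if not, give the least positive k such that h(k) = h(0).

Recall: injectivity means: for all a, b in the domain, h(a) = h(b) implies a = b.
If h(a) = h(b), then 78a ≡ 78b (mod 121). Because gcd(78, 121) = 1, we may cancel 78 to get a ≡ b (mod 121).
So h is injective.
We now compute 78⁻¹ mod 121 explicitly. Euclid's algorithm: 121 = 1·78 + 43, 78 = 1·43 + 35, 43 = 1·35 + 8, 35 = 4·8 + 3, 8 = 2·3 + 2, 3 = 1·2 + 1; back-substituting gives 1 = 45·78 − 29·121, so 78⁻¹ ≡ 45 (mod 121).
Since h is injective, we find h⁻¹(84): we need 78x ≡ 84 − 45 ≡ 39 (mod 121). Using 78⁻¹ = 45: x ≡ 45·39 = 1755 = 14·121 + 61, so x = 61.
Check: h(61) = 78·61 + 45 = 4803 = 39·121 + 84 ≡ 84 (mod 121).

61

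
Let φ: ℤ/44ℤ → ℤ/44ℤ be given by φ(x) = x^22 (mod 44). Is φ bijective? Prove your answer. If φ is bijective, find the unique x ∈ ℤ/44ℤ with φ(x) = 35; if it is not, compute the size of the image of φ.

12

φ(10): Repeated squaring mod 44: 10^1 ≡ 10, 10^2 ≡ 10² = 100 ≡ 12, 10^4 ≡ 12² = 144 ≡ 12, 10^8 ≡ 12² = 144 ≡ 12, 10^16 ≡ 12² = 144 ≡ 12. Since 22 = 16 + 4 + 2, 10^22 ≡ 12·12·12: 12·12 = 144 ≡ 12, then 12·12 = 144 ≡ 12. So 10^22 ≡ 12 (mod 44).
φ(12): Repeated squaring mod 44: 12^1 ≡ 12, 12^2 ≡ 12² = 144 ≡ 12, 12^4 ≡ 12² = 144 ≡ 12, 12^8 ≡ 12² = 144 ≡ 12, 12^16 ≡ 12² = 144 ≡ 12. Since 22 = 16 + 4 + 2, 12^22 ≡ 12·12·12: 12·12 = 144 ≡ 12, then 12·12 = 144 ≡ 12. So 12^22 ≡ 12 (mod 44).
So φ(10) = φ(12) = 12 while 10 ≠ 12, therefore φ is not injective, hence not bijective.
Since φ is not bijective, we determine |image(φ)|. Computing x^22 mod 44 for each x (by repeated squaring, reducing mod 44 at every step), the values φ(0), φ(1), …, φ(43) are: 0, 1, 4, 9, 16, 25, 36, 5, 20, 37, 12, 33, 12, 37, 20, 5, 36, 25, 16, 9, 4, 1, 0, 1, 4, 9, 16, 25, 36, 5, 20, 37, 12, 33, 12, 37, 20, 5, 36, 25, 16, 9, 4, 1.
The distinct values are {0, 1, 4, 5, 9, 12, 16, 20, 25, 33, 36, 37}; there are 12 of them.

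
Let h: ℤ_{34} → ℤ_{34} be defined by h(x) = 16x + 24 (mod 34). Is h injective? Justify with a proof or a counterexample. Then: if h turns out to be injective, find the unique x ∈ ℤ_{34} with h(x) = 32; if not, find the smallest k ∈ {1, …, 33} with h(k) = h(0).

17

By definition, h is injective if h(s) = h(t) implies s = t.
We have gcd(16, 34) = 2 > 1. Taking s = 0 and t = 17: h(0) = 24 and h(17) = 16·17 + 24 = 296 ≡ 24 (mod 34).
So h(0) = h(17) while 0 ≠ 17, hence h is not injective.
Since h is not injective, we find the least positive k with h(k) = h(0): this means 16k ≡ 0 (mod 34), i.e. 34 ∣ 16k. Since gcd(16, 34) = 2, dividing through by 2 this holds exactly when 17 ∣ 8k, and as gcd(8, 17) = 1, exactly when 17 ∣ k.
The smallest positive such k is 17.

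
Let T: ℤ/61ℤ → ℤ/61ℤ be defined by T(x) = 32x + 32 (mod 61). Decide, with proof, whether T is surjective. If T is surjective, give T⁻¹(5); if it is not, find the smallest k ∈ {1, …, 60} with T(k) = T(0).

43

By definition, surjectivity means every element of the codomain has a preimage under T.
Since gcd(32, 61) = 1, 32 is invertible modulo 61. Euclid's algorithm: 61 = 1·32 + 29, 32 = 1·29 + 3, 29 = 9·3 + 2, 3 = 1·2 + 1; back-substituting gives 1 = 21·32 − 11·61, so 32⁻¹ ≡ 21 (mod 61).
For any y ∈ ℤ/61ℤ, x = 21(y − 32) mod 61 satisfies T(x) = 32·21(y − 32) + 32 ≡ y (since 32·21 ≡ 1 mod 61). So every y has a preimage.
Thus T is surjective.
Since T is surjective, we find T⁻¹(5): we need 32x ≡ 5 − 32 ≡ 34 (mod 61). Using 32⁻¹ = 21: x ≡ 21·34 = 714 = 11·61 + 43, so x = 43.
Check: T(43) = 32·43 + 32 = 1408 = 23·61 + 5 ≡ 5 (mod 61).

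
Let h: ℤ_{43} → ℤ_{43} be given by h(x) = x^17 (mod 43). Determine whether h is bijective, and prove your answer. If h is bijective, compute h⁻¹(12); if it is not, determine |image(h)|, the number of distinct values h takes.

34

Since 43 is prime, the nonzero elements of ℤ_{43} form a cyclic group of order 42.
As gcd(17, 42) = 1, raising to the 17th power is a bijection on this group: if x_1^17 ≡ x_2^17 then (x_1x_2^{−1})^17 = 1, and the only element of order dividing gcd(17, 42) = 1 is 1, so x_1 = x_2.
With h(0) = 0 this makes h injective on all of ℤ_{43}, hence bijective (finite equal-size domain and codomain). In particular h is bijective.
Since h is bijective, we find the preimage of 12. The inverse of x ↦ x^17 on (ℤ_{43})^× is x ↦ x^5, because 17·5 = 85 = 2·42 + 1 ≡ 1 (mod 42) and x^{42} = 1 for x ≠ 0 (Fermat). So h⁻¹(12) = 12^5 mod 43.
Repeated squaring mod 43: 12^1 ≡ 12, 12^2 ≡ 12² = 144 ≡ 15, 12^4 ≡ 15² = 225 ≡ 10. Since 5 = 4 + 1, 12^5 ≡ 10·12: 10·12 = 120 ≡ 34. So 12^5 ≡ 34 (mod 43).
Hence h⁻¹(12) = 34.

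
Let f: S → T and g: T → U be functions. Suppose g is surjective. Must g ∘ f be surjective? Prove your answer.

No. Take S = {1}, T = U = {1, 2, 3, 4, 5}, f(1) = 1, and g = identity (surjective).
Then (g ∘ f)(1) = 1, and 5 ∈ U has no preimage under g ∘ f, so g ∘ f is not surjective.

not surjective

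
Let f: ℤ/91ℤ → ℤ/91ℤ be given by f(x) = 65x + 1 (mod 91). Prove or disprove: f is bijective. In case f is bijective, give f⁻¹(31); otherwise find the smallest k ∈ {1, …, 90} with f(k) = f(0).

We have gcd(65, 91) = 13 > 1. Taking u = 0 and v = 7: f(0) = 1 and f(7) = 65·7 + 1 = 456 ≡ 1 (mod 91).
So f(0) = f(7) while 0 ≠ 7, therefore f is not injective, hence not bijective.
Since f is not bijective, we find the least positive k with f(k) = f(0): this means 65k ≡ 0 (mod 91), i.e. 91 ∣ 65k. Since gcd(65, 91) = 13, dividing through by 13 this holds exactly when 7 ∣ 5k, and as gcd(5, 7) = 1, exactly when 7 ∣ k.
The smallest positive such k is 7.

7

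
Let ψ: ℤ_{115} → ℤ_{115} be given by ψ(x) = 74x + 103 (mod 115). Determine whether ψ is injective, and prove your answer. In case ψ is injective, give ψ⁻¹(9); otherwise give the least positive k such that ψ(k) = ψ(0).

64

Suppose ψ(s) = ψ(t) in ℤ_{115}. Then 74s + 103 ≡ 74t + 103 (mod 115), thus 74(s − t) ≡ 0 (mod 115).
Since gcd(74, 115) = 1, 74 is invertible modulo 115, so s − t ≡ 0 (mod 115), i.e. s = t.
So ψ is injective.
We now compute 74⁻¹ mod 115 explicitly. Euclid's algorithm: 115 = 1·74 + 41, 74 = 1·41 + 33, 41 = 1·33 + 8, 33 = 4·8 + 1; back-substituting gives 1 = 14·74 − 9·115, so 74⁻¹ ≡ 14 (mod 115).
Since ψ is injective, we compute ψ⁻¹(9): solve 74x + 103 ≡ 9 (mod 115), i.e. 74x ≡ 21 (mod 115).
Multiplying by 74⁻¹ = 14 gives x ≡ 14·21 = 294 = 2·115 + 64 ≡ 64 (mod 115).
Check: ψ(64) = 74·64 + 103 = 4839 = 42·115 + 9 ≡ 9 (mod 115).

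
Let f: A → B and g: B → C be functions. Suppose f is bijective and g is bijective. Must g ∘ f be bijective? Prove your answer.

Injectivity: if g(f(u)) = g(f(v)) then f(u) = f(v) (g injective) so u = v (f injective).
Surjectivity: for c ∈ C pick b with g(b) = c, then a with f(a) = b; then (g ∘ f)(a) = c.
So g ∘ f is bijective.

bijective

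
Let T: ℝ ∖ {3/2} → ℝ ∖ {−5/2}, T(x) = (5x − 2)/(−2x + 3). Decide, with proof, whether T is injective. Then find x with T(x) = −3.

7

Suppose T(a) = T(b). Cross-multiplying: (5a − 2)(−2b + 3) = (5b − 2)(−2a + 3).
Expanding both sides and cancelling the symmetric terms leaves 11·(a − b) = 0. Since 11 ≠ 0, a = b. Hence T is injective.
Solving T(x) = −3: cross-multiplying gives 5x − 2 = −3(−2x + 3), which rearranges to −1x = −7, so x = 7.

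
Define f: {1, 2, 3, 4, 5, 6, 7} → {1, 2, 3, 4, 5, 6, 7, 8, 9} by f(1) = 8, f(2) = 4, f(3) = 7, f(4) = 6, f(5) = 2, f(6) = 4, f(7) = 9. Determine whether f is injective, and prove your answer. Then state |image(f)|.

6

f(2) = 4 = f(6) with 2 ≠ 6, so f is not injective.
The image of f is {2, 4, 6, 7, 8, 9}, which has 6 elements.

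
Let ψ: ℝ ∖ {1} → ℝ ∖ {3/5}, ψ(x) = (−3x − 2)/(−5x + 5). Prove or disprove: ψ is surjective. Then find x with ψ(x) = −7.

For any y ≠ 3/5, solving y(−5x + 5) = −3x − 2 for x gives a well-defined x ≠ 1. So ψ is surjective.
Solving ψ(x) = −7: cross-multiplying gives −3x − 2 = −7(−5x + 5), which rearranges to −38x = −33, so x = 33/38.

33/38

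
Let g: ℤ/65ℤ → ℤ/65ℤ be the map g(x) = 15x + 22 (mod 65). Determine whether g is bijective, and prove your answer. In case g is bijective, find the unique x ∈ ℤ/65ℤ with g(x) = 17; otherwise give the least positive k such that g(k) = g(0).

We have gcd(15, 65) = 5 > 1. Taking x_1 = 0 and x_2 = 13: g(0) = 22 and g(13) = 15·13 + 22 = 217 ≡ 22 (mod 65).
So g(0) = g(13) while 0 ≠ 13, therefore g is not injective, hence not bijective.
Since g is not bijective, we find the least positive k with g(k) = g(0): this means 15k ≡ 0 (mod 65), i.e. 65 ∣ 15k. Since gcd(15, 65) = 5, dividing through by 5 this holds exactly when 13 ∣ 3k, and as gcd(3, 13) = 1, exactly when 13 ∣ k.
The smallest positive such k is 13.

13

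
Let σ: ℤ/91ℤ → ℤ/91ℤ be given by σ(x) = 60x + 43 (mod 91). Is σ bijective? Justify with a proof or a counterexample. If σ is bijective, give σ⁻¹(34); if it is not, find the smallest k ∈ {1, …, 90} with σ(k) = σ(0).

59

If σ(u) = σ(v), then 60u ≡ 60v (mod 91). Because gcd(60, 91) = 1, we may cancel 60 to get u ≡ v (mod 91).
We now compute 60⁻¹ mod 91 explicitly. Euclid's algorithm: 91 = 1·60 + 31, 60 = 1·31 + 29, 31 = 1·29 + 2, 29 = 14·2 + 1; back-substituting gives 1 = 44·60 − 29·91, so 60⁻¹ ≡ 44 (mod 91).
For any y ∈ ℤ/91ℤ, x = 44(y − 43) mod 91 satisfies σ(x) = 60·44(y − 43) + 43 ≡ y (since 60·44 ≡ 1 mod 91). So every y has a preimage.
Therefore σ is bijective.
Since σ is bijective, we find σ⁻¹(34): we need 60x ≡ 34 − 43 ≡ 82 (mod 91). Using 60⁻¹ = 44: x ≡ 44·82 = 3608 = 39·91 + 59, so x = 59.
Check: σ(59) = 60·59 + 43 = 3583 = 39·91 + 34 ≡ 34 (mod 91).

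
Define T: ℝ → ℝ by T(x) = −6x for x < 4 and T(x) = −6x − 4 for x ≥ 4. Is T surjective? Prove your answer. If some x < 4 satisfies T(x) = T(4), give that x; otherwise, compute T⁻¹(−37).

Both pieces are strictly decreasing (slopes −6 and −6), so each is injective on its own interval.
The left piece maps (−∞, 4) onto (−24, ∞); the right piece maps [4, ∞) onto (−∞, −28].
The union (−24, ∞) ∪ (−∞, −28] omits the interval between −24 and −28; in particular −24 has no preimage. So T is not surjective.
Because the two images are disjoint, no x < 4 has T(x) = T(4), so we compute T⁻¹(−37): −37 lies in (−∞, −28], so solve −6x − 4 = −37: x = (−37 + 4)/(−6) = 11/2.

11/2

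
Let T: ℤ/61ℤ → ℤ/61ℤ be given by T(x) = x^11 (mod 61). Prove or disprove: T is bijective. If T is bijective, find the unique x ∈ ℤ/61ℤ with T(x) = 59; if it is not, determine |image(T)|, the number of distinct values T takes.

26

Since 61 is prime, the nonzero elements of ℤ/61ℤ form a cyclic group of order 60.
As gcd(11, 60) = 1, raising to the 11th power is a bijection on this group: if a^11 ≡ b^11 then (ab^{−1})^11 = 1, and the only element of order dividing gcd(11, 60) = 1 is 1, so a = b.
With T(0) = 0 this makes T injective on all of ℤ/61ℤ, hence bijective (finite equal-size domain and codomain). In particular T is bijective.
Since T is bijective, we find the preimage of 59. The inverse of x ↦ x^11 on (ℤ/61ℤ)^× is x ↦ x^11, because 11·11 = 121 = 2·60 + 1 ≡ 1 (mod 60) and x^{60} = 1 for x ≠ 0 (Fermat). So T⁻¹(59) = 59^11 mod 61.
Repeated squaring mod 61: 59^1 ≡ 59, 59^2 ≡ 59² = 3481 ≡ 4, 59^4 ≡ 4² = 16, 59^8 ≡ 16² = 256 ≡ 12. Since 11 = 8 + 2 + 1, 59^11 ≡ 12·4·59: 12·4 = 48, then 48·59 = 2832 ≡ 26. So 59^11 ≡ 26 (mod 61).
Hence T⁻¹(59) = 26.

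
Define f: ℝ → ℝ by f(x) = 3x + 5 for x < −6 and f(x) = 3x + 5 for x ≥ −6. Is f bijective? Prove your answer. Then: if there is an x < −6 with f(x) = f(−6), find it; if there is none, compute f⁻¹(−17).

Both pieces are strictly increasing (slopes 3 and 3), so each is injective on its own interval.
The left piece maps (−∞, −6) onto (−∞, −13); the right piece maps [−6, ∞) onto [−13, ∞).
Since −13 = −13, the images partition ℝ: f is injective and surjective, hence bijective.
Because the two images are disjoint, no x < −6 has f(x) = f(−6), so we compute f⁻¹(−17): −17 lies in (−∞, −13), so solve 3x + 5 = −17: x = (−17 − 5)/3 = −22/3.

-22/3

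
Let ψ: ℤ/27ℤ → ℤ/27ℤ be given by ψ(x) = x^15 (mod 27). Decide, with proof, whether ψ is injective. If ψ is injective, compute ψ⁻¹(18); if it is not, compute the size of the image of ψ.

ψ(0) = 0^15 = 0.
ψ(3): Repeated squaring mod 27: 3^1 ≡ 3, 3^2 ≡ 3² = 9, 3^4 ≡ 9² = 81 ≡ 0, 3^8 ≡ 0² = 0. Since 15 = 8 + 4 + 2 + 1, 3^15 ≡ 0·0·9·3: 0·0 = 0, then 0·9 = 0, then 0·3 = 0. So 3^15 ≡ 0 (mod 27).
So ψ(0) = ψ(3) = 0 while 0 ≠ 3, hence ψ is not injective.
Since ψ is not injective, we determine |image(ψ)|. Computing x^15 mod 27 for each x (by repeated squaring, reducing mod 27 at every step), the values ψ(0), ψ(1), …, ψ(26) are: 0, 1, 17, 0, 19, 8, 0, 10, 26, 0, 1, 17, 0, 19, 8, 0, 10, 26, 0, 1, 17, 0, 19, 8, 0, 10, 26.
The distinct values are {0, 1, 8, 10, 17, 19, 26}; there are 7 of them.

7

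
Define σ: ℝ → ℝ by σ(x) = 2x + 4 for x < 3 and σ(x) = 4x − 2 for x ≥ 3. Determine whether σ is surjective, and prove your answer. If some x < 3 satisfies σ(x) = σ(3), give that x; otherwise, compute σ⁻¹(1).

Both pieces are strictly increasing (slopes 2 and 4), so each is injective on its own interval.
The left piece maps (−∞, 3) onto (−∞, 10); the right piece maps [3, ∞) onto [10, ∞).
These images together cover ℝ, so σ is surjective.
Because the two images are disjoint, no x < 3 has σ(x) = σ(3), so we compute σ⁻¹(1): 1 lies in (−∞, 10), so solve 2x + 4 = 1: x = (1 − 4)/2 = −3/2.

-3/2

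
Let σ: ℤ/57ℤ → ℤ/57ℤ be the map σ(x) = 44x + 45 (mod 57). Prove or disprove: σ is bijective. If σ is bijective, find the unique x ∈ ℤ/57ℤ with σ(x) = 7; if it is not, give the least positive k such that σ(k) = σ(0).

38

If σ(a) = σ(b), then 44a ≡ 44b (mod 57). Because gcd(44, 57) = 1, we may cancel 44 to get a ≡ b (mod 57).
We now compute 44⁻¹ mod 57 explicitly. Euclid's algorithm: 57 = 1·44 + 13, 44 = 3·13 + 5, 13 = 2·5 + 3, 5 = 1·3 + 2, 3 = 1·2 + 1; back-substituting gives 1 = 35·44 − 27·57, so 44⁻¹ ≡ 35 (mod 57).
For any y ∈ ℤ/57ℤ, x = 35(y − 45) mod 57 satisfies σ(x) = 44·35(y − 45) + 45 ≡ y (since 44·35 ≡ 1 mod 57). So every y has a preimage.
Thus σ is bijective.
Since σ is bijective, we find σ⁻¹(7): we need 44x ≡ 7 − 45 ≡ 19 (mod 57). Using 44⁻¹ = 35: x ≡ 35·19 = 665 = 11·57 + 38, so x = 38.
Check: σ(38) = 44·38 + 45 = 1717 = 30·57 + 7 ≡ 7 (mod 57).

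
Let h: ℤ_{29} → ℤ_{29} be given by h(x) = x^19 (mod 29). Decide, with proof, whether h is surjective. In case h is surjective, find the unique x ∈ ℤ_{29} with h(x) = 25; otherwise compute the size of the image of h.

Since 29 is prime, the nonzero elements of ℤ_{29} form a cyclic group of order 28.
As gcd(19, 28) = 1, raising to the 19th power is a bijection on this group: if x_1^19 ≡ x_2^19 then (x_1x_2^{−1})^19 = 1, and the only element of order dividing gcd(19, 28) = 1 is 1, so x_1 = x_2.
With h(0) = 0 this makes h injective on all of ℤ_{29}, hence bijective (finite equal-size domain and codomain). In particular h is surjective.
Since h is surjective, we find the preimage of 25. The inverse of x ↦ x^19 on (ℤ_{29})^× is x ↦ x^3, because 19·3 = 57 = 2·28 + 1 ≡ 1 (mod 28) and x^{28} = 1 for x ≠ 0 (Fermat). So h⁻¹(25) = 25^3 mod 29.
Repeated squaring mod 29: 25^1 ≡ 25, 25^2 ≡ 25² = 625 ≡ 16. Since 3 = 2 + 1, 25^3 ≡ 16·25: 16·25 = 400 ≡ 23. So 25^3 ≡ 23 (mod 29).
Hence h⁻¹(25) = 23.

23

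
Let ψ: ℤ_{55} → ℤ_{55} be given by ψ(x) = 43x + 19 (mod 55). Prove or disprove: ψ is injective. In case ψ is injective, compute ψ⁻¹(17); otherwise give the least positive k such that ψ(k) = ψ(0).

Recall: ψ is injective if ψ(s) = ψ(t) implies s = t.
If ψ(s) = ψ(t), then 43s ≡ 43t (mod 55). Because gcd(43, 55) = 1, we may cancel 43 to get s ≡ t (mod 55).
Thus ψ is injective.
We now compute 43⁻¹ mod 55 explicitly. Euclid's algorithm: 55 = 1·43 + 12, 43 = 3·12 + 7, 12 = 1·7 + 5, 7 = 1·5 + 2, 5 = 2·2 + 1; back-substituting gives 1 = 32·43 − 25·55, so 43⁻¹ ≡ 32 (mod 55).
Since ψ is injective, we compute ψ⁻¹(17): solve 43x + 19 ≡ 17 (mod 55), i.e. 43x ≡ 53 (mod 55).
Multiplying by 43⁻¹ = 32 gives x ≡ 32·53 = 1696 = 30·55 + 46 ≡ 46 (mod 55).
Check: ψ(46) = 43·46 + 19 = 1997 = 36·55 + 17 ≡ 17 (mod 55).

46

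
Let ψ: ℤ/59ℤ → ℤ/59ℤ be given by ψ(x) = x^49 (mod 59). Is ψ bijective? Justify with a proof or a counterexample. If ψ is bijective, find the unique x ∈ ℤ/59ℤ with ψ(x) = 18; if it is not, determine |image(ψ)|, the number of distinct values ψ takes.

56

Since 59 is prime, the nonzero elements of ℤ/59ℤ form a cyclic group of order 58.
As gcd(49, 58) = 1, raising to the 49th power is a bijection on this group: if a^49 ≡ b^49 then (ab^{−1})^49 = 1, and the only element of order dividing gcd(49, 58) = 1 is 1, so a = b.
With ψ(0) = 0 this makes ψ injective on all of ℤ/59ℤ, hence bijective (finite equal-size domain and codomain). In particular ψ is bijective.
Since ψ is bijective, we find the preimage of 18. The inverse of x ↦ x^49 on (ℤ/59ℤ)^× is x ↦ x^45, because 49·45 = 2205 = 38·58 + 1 ≡ 1 (mod 58) and x^{58} = 1 for x ≠ 0 (Fermat). So ψ⁻¹(18) = 18^45 mod 59.
Repeated squaring mod 59: 18^1 ≡ 18, 18^2 ≡ 18² = 324 ≡ 29, 18^4 ≡ 29² = 841 ≡ 15, 18^8 ≡ 15² = 225 ≡ 48, 18^16 ≡ 48² = 2304 ≡ 3, 18^32 ≡ 3² = 9. Since 45 = 32 + 8 + 4 + 1, 18^45 ≡ 9·48·15·18: 9·48 = 432 ≡ 19, then 19·15 = 285 ≡ 49, then 49·18 = 882 ≡ 56. So 18^45 ≡ 56 (mod 59).
Hence ψ⁻¹(18) = 56.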